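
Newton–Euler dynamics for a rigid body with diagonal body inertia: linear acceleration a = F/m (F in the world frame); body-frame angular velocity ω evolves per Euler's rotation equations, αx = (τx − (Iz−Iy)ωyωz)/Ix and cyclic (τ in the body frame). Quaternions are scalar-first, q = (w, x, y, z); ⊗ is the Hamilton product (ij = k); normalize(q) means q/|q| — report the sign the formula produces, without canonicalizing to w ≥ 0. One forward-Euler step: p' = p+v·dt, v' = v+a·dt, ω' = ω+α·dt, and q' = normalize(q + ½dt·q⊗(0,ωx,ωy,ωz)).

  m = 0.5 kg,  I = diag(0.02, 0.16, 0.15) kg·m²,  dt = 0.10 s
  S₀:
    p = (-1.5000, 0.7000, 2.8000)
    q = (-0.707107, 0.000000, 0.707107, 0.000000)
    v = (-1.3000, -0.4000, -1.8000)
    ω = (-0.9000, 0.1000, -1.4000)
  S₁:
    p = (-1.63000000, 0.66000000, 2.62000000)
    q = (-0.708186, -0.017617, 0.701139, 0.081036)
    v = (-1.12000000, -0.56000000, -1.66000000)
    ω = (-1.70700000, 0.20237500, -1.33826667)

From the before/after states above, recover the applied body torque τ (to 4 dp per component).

τ = (-0.1600, 0.0000, 0.0800)

rate change Δω = (-0.80700000, 0.10237500, 0.06173333)
I·α + gyro = (-0.1600, 0.0000, 0.0800)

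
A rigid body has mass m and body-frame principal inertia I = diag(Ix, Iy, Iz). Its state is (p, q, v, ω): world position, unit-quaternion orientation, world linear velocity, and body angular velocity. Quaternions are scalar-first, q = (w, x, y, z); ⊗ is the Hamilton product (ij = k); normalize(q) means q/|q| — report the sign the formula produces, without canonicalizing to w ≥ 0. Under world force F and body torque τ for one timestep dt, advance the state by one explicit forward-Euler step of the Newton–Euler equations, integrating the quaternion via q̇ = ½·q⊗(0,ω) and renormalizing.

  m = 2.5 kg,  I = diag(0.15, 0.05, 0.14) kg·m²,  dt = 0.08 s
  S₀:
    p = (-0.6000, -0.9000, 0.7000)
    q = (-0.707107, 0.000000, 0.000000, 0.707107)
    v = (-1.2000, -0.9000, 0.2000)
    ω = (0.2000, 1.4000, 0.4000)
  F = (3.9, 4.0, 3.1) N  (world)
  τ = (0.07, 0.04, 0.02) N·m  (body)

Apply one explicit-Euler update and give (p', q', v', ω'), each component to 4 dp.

linear accel F/m = (1.5600, 1.6000, 1.2400)
p + v·dt = (-0.6960, -0.9720, 0.7160)
new velocity v' = (-1.0752, -0.7720, 0.2992)
(τ − ω×Iω)/I = (0.1307, 0.7840, 0.3429)
new body rate ω' = (0.2105, 1.4627, 0.4274)
Hamilton product q⊗(0,ω) = (-0.2828428, -1.1313712, -0.8485284, -0.2828428)
q + ½dt·q⊗(0,ω), renormalized = (-0.7172, -0.0452, -0.0339, 0.6946)

p' = (-0.6960, -0.9720, 0.7160)
q' = (-0.7172, -0.0452, -0.0339, 0.6946)
v' = (-1.0752, -0.7720, 0.2992)
ω' = (0.2105, 1.4627, 0.4274)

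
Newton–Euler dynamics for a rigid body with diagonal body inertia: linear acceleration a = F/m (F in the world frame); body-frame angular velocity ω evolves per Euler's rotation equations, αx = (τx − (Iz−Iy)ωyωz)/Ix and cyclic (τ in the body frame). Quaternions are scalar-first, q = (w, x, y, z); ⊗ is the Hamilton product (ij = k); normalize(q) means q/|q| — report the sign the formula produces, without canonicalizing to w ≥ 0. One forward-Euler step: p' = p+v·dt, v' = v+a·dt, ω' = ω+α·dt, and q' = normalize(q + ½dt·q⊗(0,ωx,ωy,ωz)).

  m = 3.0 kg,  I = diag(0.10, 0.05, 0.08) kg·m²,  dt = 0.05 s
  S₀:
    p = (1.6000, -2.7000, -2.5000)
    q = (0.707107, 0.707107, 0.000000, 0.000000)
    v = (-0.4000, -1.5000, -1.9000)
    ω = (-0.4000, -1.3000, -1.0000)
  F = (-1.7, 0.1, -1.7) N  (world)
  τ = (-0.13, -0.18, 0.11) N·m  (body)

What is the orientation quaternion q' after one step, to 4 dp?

q' = (0.7135, 0.6994, -0.0053, -0.0406)

2q̇ = q⊗(0,ω) = (0.2828428, -0.2828428, -0.2121321, -1.6263461)
q + ½dt·q⊗(0,ω), renormalized = (0.7135, 0.6994, -0.0053, -0.0406)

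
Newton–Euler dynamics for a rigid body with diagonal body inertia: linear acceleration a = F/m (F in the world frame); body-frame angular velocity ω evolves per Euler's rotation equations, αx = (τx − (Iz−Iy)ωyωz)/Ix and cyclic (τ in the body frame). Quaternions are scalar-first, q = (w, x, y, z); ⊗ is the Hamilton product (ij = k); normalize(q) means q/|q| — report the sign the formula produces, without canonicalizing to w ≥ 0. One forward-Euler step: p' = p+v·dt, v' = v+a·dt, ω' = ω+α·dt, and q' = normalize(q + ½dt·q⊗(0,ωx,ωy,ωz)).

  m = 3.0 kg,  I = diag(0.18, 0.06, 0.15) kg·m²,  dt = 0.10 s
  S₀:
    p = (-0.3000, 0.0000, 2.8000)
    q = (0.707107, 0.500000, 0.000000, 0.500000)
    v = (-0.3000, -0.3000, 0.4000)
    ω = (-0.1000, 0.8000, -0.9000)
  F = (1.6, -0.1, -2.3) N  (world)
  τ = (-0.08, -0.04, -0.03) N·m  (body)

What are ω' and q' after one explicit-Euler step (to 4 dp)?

ω' = (-0.1084, 0.7288, -0.9264)
q' = (0.7308, 0.4756, 0.0482, 0.4873)

α = I⁻¹(τ − ω×Iω) = (-0.0844, -0.7117, -0.2640)
ω' = ω + α·dt = (-0.1084, 0.7288, -0.9264)
Hamilton product q⊗(0,ω) = (0.5000000, -0.4707107, 0.9656856, -0.2363963)
q' = normalize(q + ½dt·q⊗(0,ω)) = (0.7308, 0.4756, 0.0482, 0.4873)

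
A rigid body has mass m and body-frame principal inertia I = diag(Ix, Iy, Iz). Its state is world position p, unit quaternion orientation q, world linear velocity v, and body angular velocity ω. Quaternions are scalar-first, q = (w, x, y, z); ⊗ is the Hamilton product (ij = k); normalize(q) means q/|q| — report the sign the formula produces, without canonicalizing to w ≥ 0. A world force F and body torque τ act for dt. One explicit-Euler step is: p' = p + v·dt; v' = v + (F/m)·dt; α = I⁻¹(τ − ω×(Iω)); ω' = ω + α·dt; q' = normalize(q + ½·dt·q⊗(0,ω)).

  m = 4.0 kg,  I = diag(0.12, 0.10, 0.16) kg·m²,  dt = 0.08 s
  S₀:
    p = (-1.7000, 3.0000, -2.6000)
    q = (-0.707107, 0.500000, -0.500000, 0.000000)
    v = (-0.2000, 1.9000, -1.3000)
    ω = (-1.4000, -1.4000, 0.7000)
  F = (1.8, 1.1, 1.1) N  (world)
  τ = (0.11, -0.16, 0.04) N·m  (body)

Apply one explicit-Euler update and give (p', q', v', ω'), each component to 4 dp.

p' = (-1.7160, 3.1520, -2.7040)
q' = (-0.7046, 0.5238, -0.4727, -0.0755)
v' = (-0.1640, 1.9220, -1.2780)
ω' = (-1.2875, -1.5594, 0.7396)

(τ − ω×Iω)/I = (1.4067, -1.9920, 0.4950)
ω' = ω + α·dt = (-1.2875, -1.5594, 0.7396)
2q̇ = q⊗(0,ω) = (0.0000000, 0.6399498, 0.6399498, -1.8949749)
q + ½dt·q⊗(0,ω), renormalized = (-0.7046, 0.5238, -0.4727, -0.0755)
a = F/m = (0.4500, 0.2750, 0.2750)
p + v·dt = (-1.7160, 3.1520, -2.7040)
v' = v + a·dt = (-0.1640, 1.9220, -1.2780)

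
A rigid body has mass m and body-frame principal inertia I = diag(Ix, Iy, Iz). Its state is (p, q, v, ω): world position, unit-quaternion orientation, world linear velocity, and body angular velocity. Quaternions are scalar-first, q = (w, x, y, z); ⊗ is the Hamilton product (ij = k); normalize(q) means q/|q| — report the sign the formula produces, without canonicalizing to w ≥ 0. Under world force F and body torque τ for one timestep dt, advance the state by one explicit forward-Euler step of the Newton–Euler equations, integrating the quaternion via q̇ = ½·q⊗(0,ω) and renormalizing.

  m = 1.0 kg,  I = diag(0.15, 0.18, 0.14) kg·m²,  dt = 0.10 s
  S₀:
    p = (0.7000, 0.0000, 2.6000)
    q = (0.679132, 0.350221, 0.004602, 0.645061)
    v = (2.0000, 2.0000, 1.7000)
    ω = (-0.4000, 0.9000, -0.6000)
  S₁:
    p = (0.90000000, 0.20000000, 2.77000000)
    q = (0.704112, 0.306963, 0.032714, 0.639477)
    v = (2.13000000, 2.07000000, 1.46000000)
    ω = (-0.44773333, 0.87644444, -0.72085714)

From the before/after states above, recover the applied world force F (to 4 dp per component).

velocity change Δv = (0.13000000, 0.07000000, -0.24000000)
m·(v₁−v₀)/dt = (1.3000, 0.7000, -2.4000)

F = (1.3000, 0.7000, -2.4000)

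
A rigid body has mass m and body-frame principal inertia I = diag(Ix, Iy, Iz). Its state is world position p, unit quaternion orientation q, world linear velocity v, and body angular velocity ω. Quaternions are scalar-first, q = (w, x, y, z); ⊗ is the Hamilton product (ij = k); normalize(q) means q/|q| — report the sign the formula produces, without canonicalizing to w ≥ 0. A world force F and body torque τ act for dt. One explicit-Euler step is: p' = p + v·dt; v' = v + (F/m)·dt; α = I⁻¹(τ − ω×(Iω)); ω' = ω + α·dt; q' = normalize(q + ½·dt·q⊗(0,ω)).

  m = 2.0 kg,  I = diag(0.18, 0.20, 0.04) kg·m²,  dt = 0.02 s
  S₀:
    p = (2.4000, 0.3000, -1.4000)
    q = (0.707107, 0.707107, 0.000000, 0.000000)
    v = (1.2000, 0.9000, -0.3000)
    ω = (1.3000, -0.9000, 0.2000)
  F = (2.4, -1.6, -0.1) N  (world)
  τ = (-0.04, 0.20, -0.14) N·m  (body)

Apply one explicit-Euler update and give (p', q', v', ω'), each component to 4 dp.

precession coupling ω×(Iω) = (0.0288, 0.0364, -0.0234)
α = I⁻¹(τ − ω×Iω) = (-0.3822, 0.8180, -2.9150)
ω + α·dt = (1.2924, -0.8836, 0.1417)
2q̇ = q⊗(0,ω) = (-0.9192391, 0.9192391, -0.7778177, -0.4949749)
q' = normalize(q + ½dt·q⊗(0,ω)) = (0.6978, 0.7162, -0.0078, -0.0049)
a = F/m = (1.2000, -0.8000, -0.0500)
new position p' = (2.4240, 0.3180, -1.4060)
v' = v + a·dt = (1.2240, 0.8840, -0.3010)

p' = (2.4240, 0.3180, -1.4060)
q' = (0.6978, 0.7162, -0.0078, -0.0049)
v' = (1.2240, 0.8840, -0.3010)
ω' = (1.2924, -0.8836, 0.1417)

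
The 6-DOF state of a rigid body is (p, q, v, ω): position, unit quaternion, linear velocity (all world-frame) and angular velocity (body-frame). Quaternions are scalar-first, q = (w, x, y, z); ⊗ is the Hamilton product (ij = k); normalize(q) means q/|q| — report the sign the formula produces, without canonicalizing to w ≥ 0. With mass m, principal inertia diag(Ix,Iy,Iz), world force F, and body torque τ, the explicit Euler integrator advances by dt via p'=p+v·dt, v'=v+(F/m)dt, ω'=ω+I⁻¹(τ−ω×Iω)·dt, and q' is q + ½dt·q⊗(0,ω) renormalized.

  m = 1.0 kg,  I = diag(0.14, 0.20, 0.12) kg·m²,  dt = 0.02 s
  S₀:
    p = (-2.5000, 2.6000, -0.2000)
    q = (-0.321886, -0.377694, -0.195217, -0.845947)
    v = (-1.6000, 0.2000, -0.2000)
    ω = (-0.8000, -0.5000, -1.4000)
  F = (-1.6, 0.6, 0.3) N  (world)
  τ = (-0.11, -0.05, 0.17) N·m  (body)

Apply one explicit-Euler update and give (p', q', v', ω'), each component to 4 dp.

precession coupling ω×(Iω) = (-0.0560, 0.0224, 0.0240)
angular accel α = (-0.3857, -0.3620, 1.2167)
ω + α·dt = (-0.8077, -0.5072, -1.3757)
q⊗(0,ω) = (-1.5840895, 0.1078391, 0.3089290, 0.4833138)
updated quaternion q' = (-0.3377, -0.3766, -0.1921, -0.8410)
linear accel F/m = (-1.6000, 0.6000, 0.3000)
p' = p + v·dt = (-2.5320, 2.6040, -0.2040)
new velocity v' = (-1.6320, 0.2120, -0.1940)

p' = (-2.5320, 2.6040, -0.2040)
q' = (-0.3377, -0.3766, -0.1921, -0.8410)
v' = (-1.6320, 0.2120, -0.1940)
ω' = (-0.8077, -0.5072, -1.3757)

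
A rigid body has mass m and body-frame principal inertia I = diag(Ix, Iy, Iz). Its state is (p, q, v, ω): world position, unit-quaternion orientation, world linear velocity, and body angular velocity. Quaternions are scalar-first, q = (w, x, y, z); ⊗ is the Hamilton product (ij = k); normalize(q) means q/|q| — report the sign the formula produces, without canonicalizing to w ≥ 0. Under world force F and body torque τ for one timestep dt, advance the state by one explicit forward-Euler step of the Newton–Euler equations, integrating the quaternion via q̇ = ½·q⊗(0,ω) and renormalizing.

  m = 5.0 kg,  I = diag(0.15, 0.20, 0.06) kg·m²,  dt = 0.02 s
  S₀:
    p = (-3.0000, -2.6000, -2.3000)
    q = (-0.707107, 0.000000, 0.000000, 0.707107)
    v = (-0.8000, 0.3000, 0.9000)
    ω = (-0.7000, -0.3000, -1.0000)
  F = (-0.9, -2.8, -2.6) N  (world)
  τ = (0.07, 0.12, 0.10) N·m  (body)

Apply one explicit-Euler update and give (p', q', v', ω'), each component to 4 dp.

(τ − ω×Iω)/I = (0.7467, 0.2850, 1.4917)
ω' = ω + α·dt = (-0.6851, -0.2943, -0.9702)
Hamilton product q⊗(0,ω) = (0.7071070, 0.7071070, -0.2828428, 0.7071070)
q' = normalize(q + ½dt·q⊗(0,ω)) = (-0.7000, 0.0071, -0.0028, 0.7141)
a = F/m = (-0.1800, -0.5600, -0.5200)
p + v·dt = (-3.0160, -2.5940, -2.2820)
new velocity v' = (-0.8036, 0.2888, 0.8896)

p' = (-3.0160, -2.5940, -2.2820)
q' = (-0.7000, 0.0071, -0.0028, 0.7141)
v' = (-0.8036, 0.2888, 0.8896)
ω' = (-0.6851, -0.2943, -0.9702)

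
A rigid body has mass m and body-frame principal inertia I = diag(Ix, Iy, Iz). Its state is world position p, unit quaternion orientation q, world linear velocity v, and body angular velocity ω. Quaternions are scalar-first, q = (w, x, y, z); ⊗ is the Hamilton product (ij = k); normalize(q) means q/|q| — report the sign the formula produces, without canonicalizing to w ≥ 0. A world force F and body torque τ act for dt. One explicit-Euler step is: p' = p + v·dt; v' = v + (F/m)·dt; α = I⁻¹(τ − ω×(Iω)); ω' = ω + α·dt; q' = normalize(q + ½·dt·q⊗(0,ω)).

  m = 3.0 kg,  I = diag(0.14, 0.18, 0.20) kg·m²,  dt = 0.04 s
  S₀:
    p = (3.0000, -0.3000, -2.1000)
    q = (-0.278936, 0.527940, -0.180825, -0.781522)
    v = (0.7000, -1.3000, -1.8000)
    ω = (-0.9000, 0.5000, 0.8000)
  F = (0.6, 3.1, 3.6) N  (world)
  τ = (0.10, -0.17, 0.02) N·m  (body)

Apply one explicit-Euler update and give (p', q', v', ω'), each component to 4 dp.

(τ − ω×Iω)/I = (0.6571, -1.1844, 0.1900)
new body rate ω' = (-0.8737, 0.4526, 0.8076)
Hamilton product q⊗(0,ω) = (1.1907761, 0.4971434, 0.1415498, -0.1219213)
q' = normalize(q + ½dt·q⊗(0,ω)) = (-0.2550, 0.5377, -0.1779, -0.7837)
p' = p + v·dt = (3.0280, -0.3520, -2.1720)
new velocity v' = (0.7080, -1.2587, -1.7520)

p' = (3.0280, -0.3520, -2.1720)
q' = (-0.2550, 0.5377, -0.1779, -0.7837)
v' = (0.7080, -1.2587, -1.7520)
ω' = (-0.8737, 0.4526, 0.8076)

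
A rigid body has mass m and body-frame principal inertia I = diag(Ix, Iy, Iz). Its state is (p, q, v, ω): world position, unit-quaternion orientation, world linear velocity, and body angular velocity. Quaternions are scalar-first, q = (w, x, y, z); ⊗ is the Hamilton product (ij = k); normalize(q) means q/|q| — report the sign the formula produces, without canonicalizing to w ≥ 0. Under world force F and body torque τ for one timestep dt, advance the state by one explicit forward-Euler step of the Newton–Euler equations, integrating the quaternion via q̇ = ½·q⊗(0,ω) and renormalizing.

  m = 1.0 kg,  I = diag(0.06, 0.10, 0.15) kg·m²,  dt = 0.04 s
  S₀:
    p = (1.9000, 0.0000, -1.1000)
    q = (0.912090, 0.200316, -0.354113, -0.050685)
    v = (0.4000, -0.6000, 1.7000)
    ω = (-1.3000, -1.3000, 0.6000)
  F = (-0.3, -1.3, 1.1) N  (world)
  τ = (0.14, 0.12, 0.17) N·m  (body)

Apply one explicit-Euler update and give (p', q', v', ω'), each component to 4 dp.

p' = (1.9160, -0.0240, -1.0320)
q' = (0.9080, 0.1709, -0.3786, -0.0541)
v' = (0.3880, -0.6520, 1.7440)
ω' = (-1.1807, -1.2801, 0.6273)

precession coupling ω×(Iω) = (-0.0390, 0.0702, 0.0676)
angular accel α = (2.9833, 0.4980, 0.6827)
ω + α·dt = (-1.1807, -1.2801, 0.6273)
Hamilton product q⊗(0,ω) = (-0.1695251, -1.4640753, -1.2400161, -0.1735037)
q + ½dt·q⊗(0,ω), renormalized = (0.9080, 0.1709, -0.3786, -0.0541)
linear accel F/m = (-0.3000, -1.3000, 1.1000)
new position p' = (1.9160, -0.0240, -1.0320)
v' = v + a·dt = (0.3880, -0.6520, 1.7440)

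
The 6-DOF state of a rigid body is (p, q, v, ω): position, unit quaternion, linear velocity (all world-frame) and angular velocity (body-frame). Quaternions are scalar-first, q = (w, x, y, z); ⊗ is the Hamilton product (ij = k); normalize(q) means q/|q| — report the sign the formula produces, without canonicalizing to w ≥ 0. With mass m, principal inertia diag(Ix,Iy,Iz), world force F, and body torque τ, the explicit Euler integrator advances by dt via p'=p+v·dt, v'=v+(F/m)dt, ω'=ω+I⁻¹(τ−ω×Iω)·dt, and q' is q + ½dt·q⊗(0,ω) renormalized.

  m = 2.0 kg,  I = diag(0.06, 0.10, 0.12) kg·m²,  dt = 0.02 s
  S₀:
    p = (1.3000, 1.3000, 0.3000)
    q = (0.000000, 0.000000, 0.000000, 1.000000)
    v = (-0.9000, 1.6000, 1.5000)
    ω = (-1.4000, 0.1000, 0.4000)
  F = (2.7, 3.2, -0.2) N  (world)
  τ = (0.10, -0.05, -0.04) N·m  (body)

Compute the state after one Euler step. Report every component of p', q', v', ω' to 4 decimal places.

gyro term ω×Iω = (0.0008, 0.0336, -0.0056)
(τ − ω×Iω)/I = (1.6533, -0.8360, -0.2867)
ω' = ω + α·dt = (-1.3669, 0.0833, 0.3943)
2q̇ = q⊗(0,ω) = (-0.4000000, -0.1000000, -1.4000000, 0.0000000)
q + ½dt·q⊗(0,ω), renormalized = (-0.0040, -0.0010, -0.0140, 0.9999)
p + v·dt = (1.2820, 1.3320, 0.3300)
v + (F/m)dt = (-0.8730, 1.6320, 1.4980)

p' = (1.2820, 1.3320, 0.3300)
q' = (-0.0040, -0.0010, -0.0140, 0.9999)
v' = (-0.8730, 1.6320, 1.4980)
ω' = (-1.3669, 0.0833, 0.3943)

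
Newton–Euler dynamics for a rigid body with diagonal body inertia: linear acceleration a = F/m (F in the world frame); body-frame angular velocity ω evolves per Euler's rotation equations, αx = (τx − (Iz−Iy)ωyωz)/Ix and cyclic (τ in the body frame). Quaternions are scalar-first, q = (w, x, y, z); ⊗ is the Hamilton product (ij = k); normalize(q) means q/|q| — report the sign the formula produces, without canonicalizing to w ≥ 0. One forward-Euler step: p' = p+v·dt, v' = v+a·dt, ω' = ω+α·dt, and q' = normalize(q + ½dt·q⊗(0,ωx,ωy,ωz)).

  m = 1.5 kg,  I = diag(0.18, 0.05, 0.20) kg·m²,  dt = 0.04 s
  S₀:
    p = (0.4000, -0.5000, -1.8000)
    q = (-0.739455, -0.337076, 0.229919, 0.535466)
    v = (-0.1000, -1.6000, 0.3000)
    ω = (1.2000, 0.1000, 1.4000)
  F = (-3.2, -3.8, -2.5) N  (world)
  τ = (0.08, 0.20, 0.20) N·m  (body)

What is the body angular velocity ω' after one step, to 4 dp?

gyro term ω×Iω = (0.0210, -0.0336, -0.0156)
angular accel α = (0.3278, 4.6720, 1.0780)
ω + α·dt = (1.2131, 0.2869, 1.4431)

ω' = (1.2131, 0.2869, 1.4431)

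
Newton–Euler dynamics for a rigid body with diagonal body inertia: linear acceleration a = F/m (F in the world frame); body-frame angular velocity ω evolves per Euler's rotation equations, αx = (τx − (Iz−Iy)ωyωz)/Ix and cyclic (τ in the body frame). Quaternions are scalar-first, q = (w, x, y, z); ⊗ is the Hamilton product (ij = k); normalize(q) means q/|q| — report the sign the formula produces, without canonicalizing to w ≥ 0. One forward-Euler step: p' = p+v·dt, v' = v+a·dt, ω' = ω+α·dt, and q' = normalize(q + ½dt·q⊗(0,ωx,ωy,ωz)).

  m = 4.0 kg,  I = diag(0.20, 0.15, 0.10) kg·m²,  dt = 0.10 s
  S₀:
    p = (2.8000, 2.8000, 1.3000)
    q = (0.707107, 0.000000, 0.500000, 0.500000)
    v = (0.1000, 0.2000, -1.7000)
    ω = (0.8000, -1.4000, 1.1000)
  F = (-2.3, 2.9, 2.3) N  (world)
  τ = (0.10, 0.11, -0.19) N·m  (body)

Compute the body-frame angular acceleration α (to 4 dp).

ω×(Iω) gyroscopic = (0.0770, 0.0880, 0.0560)
angular accel α = (0.1150, 0.1467, -2.4600)

α = (0.1150, 0.1467, -2.4600)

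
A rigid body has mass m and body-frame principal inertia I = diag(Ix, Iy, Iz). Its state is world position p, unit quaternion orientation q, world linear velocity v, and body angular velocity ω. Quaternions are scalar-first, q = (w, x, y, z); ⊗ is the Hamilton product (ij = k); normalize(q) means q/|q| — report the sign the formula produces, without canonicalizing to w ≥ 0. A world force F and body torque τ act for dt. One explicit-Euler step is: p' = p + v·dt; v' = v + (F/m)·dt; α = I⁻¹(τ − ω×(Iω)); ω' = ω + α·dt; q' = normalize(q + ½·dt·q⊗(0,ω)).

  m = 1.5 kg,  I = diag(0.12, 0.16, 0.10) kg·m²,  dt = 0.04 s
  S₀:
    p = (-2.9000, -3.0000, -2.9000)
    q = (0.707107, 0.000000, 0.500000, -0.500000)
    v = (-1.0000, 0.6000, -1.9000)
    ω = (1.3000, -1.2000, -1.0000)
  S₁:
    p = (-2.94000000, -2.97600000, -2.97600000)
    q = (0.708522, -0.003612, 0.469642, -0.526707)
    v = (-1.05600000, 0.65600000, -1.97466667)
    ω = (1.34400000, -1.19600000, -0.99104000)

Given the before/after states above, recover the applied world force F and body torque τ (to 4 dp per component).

F = (-2.1000, 2.1000, -2.8000)
τ = (0.0600, -0.0100, -0.0400)

v₁ − v₀ = (-0.05600000, 0.05600000, -0.07466667)
F = m·Δv/dt = (-2.1000, 2.1000, -2.8000)
Δω = ω₁−ω₀ = (0.04400000, 0.00400000, 0.00896000)
τ = I·(Δω/dt) + ω₀×(Iω₀) = (0.0600, -0.0100, -0.0400)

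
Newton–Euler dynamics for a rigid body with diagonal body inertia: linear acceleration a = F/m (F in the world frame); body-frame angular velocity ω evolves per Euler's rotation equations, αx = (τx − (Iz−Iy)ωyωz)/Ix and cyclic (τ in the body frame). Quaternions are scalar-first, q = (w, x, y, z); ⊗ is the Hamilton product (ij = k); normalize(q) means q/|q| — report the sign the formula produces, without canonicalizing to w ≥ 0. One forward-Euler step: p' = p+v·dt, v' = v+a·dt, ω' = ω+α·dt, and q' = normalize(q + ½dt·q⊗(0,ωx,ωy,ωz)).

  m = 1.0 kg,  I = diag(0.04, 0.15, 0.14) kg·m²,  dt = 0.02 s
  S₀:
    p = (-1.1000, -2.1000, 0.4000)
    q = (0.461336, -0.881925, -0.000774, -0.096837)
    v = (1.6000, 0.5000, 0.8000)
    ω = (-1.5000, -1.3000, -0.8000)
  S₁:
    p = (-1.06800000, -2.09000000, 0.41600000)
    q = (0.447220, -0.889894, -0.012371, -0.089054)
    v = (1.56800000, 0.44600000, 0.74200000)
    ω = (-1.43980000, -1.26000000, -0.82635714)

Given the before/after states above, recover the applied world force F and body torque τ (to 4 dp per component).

rate change Δω = (0.06020000, 0.04000000, -0.02635714)
precession coupling = (-0.0104, -0.1200, 0.2145)
τ = I·(Δω/dt) + ω₀×(Iω₀) = (0.1100, 0.1800, 0.0300)
Δv = v₁−v₀ = (-0.03200000, -0.05400000, -0.05800000)
applied force F = (-1.6000, -2.7000, -2.9000)

F = (-1.6000, -2.7000, -2.9000)
τ = (0.1100, 0.1800, 0.0300)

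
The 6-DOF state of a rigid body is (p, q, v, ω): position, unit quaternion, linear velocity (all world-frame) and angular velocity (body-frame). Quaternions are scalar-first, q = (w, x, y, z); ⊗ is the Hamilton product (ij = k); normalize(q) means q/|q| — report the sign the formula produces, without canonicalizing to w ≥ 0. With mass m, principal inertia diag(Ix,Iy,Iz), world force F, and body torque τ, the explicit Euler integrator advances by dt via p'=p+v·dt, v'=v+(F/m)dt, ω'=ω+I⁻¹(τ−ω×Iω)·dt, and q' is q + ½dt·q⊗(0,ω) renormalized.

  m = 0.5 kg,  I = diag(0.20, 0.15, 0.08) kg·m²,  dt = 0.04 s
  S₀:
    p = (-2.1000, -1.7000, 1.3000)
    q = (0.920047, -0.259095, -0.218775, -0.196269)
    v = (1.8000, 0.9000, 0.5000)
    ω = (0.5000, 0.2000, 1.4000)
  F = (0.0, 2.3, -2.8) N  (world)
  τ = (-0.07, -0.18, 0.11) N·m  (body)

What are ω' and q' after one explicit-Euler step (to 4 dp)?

gyro term ω×Iω = (-0.0196, 0.0840, -0.0050)
angular accel α = (-0.2520, -1.7600, 1.4375)
ω + α·dt = (0.4899, 0.1296, 1.4575)
2q̇ = q⊗(0,ω) = (0.4480791, 0.1929923, 0.4486079, 1.3456343)
q + ½dt·q⊗(0,ω), renormalized = (0.9286, -0.2551, -0.2097, -0.1693)

ω' = (0.4899, 0.1296, 1.4575)
q' = (0.9286, -0.2551, -0.2097, -0.1693)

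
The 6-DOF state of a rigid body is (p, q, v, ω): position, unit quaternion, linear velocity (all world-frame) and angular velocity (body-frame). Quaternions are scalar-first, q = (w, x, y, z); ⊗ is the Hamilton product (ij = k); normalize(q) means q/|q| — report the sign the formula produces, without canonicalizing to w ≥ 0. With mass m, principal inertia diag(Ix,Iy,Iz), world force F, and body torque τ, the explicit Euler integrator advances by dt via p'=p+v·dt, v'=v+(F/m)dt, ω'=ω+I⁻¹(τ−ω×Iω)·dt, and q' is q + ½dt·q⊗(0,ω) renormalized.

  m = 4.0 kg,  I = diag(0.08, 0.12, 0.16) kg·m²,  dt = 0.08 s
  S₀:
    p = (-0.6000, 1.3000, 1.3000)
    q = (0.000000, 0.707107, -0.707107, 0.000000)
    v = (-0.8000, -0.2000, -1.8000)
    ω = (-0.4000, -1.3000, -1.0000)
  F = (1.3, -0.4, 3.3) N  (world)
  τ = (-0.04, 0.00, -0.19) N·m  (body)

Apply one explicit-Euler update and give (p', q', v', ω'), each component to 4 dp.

precession coupling ω×(Iω) = (0.0520, -0.0320, 0.0208)
(τ − ω×Iω)/I = (-1.1500, 0.2667, -1.3175)
new body rate ω' = (-0.4920, -1.2787, -1.1054)
q⊗(0,ω) = (-0.6363963, 0.7071070, 0.7071070, -1.2020819)
q + ½dt·q⊗(0,ω), renormalized = (-0.0254, 0.7337, -0.6773, -0.0480)
a = F/m = (0.3250, -0.1000, 0.8250)
new position p' = (-0.6640, 1.2840, 1.1560)
new velocity v' = (-0.7740, -0.2080, -1.7340)

p' = (-0.6640, 1.2840, 1.1560)
q' = (-0.0254, 0.7337, -0.6773, -0.0480)
v' = (-0.7740, -0.2080, -1.7340)
ω' = (-0.4920, -1.2787, -1.1054)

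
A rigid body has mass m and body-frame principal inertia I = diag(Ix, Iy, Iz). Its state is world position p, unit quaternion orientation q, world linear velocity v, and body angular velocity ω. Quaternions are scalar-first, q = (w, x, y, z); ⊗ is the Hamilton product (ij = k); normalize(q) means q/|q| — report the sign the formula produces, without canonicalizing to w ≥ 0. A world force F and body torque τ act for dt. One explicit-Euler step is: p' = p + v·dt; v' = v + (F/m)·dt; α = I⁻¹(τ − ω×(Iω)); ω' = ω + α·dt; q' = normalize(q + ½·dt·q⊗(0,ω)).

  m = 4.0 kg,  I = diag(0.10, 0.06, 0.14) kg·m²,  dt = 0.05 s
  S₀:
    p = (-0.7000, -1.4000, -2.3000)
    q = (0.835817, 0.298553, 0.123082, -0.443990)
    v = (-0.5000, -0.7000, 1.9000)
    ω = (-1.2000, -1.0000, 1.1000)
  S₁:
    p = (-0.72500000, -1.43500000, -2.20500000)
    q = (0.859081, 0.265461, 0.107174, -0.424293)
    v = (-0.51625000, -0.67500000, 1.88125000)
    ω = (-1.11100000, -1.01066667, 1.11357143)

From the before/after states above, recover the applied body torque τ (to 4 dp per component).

τ = (0.0900, 0.0400, -0.0100)

ω₁ − ω₀ = (0.08900000, -0.01066667, 0.01357143)
τ = I·(Δω/dt) + ω₀×(Iω₀) = (0.0900, 0.0400, -0.0100)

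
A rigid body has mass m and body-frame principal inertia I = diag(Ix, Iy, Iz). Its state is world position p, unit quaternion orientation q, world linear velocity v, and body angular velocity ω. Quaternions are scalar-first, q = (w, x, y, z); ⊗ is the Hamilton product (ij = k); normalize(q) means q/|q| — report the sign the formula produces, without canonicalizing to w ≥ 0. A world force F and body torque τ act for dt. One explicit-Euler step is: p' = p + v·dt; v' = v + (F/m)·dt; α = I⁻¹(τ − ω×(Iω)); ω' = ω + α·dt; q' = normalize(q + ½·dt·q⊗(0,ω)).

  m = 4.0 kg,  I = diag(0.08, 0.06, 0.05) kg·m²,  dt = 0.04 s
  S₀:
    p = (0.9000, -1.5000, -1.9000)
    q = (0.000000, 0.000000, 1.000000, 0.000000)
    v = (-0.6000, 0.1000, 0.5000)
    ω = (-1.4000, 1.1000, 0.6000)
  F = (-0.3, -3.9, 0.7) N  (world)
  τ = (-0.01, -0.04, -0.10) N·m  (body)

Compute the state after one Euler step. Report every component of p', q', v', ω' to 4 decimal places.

p' = (0.8760, -1.4960, -1.8800)
q' = (-0.0220, 0.0120, 0.9993, 0.0280)
v' = (-0.6030, 0.0610, 0.5070)
ω' = (-1.4017, 1.0901, 0.4954)

precession coupling ω×(Iω) = (-0.0066, -0.0252, 0.0308)
α = I⁻¹(τ − ω×Iω) = (-0.0425, -0.2467, -2.6160)
ω + α·dt = (-1.4017, 1.0901, 0.4954)
q⊗(0,ω) = (-1.1000000, 0.6000000, 0.0000000, 1.4000000)
q + ½dt·q⊗(0,ω), renormalized = (-0.0220, 0.0120, 0.9993, 0.0280)
a = F/m = (-0.0750, -0.9750, 0.1750)
p + v·dt = (0.8760, -1.4960, -1.8800)
new velocity v' = (-0.6030, 0.0610, 0.5070)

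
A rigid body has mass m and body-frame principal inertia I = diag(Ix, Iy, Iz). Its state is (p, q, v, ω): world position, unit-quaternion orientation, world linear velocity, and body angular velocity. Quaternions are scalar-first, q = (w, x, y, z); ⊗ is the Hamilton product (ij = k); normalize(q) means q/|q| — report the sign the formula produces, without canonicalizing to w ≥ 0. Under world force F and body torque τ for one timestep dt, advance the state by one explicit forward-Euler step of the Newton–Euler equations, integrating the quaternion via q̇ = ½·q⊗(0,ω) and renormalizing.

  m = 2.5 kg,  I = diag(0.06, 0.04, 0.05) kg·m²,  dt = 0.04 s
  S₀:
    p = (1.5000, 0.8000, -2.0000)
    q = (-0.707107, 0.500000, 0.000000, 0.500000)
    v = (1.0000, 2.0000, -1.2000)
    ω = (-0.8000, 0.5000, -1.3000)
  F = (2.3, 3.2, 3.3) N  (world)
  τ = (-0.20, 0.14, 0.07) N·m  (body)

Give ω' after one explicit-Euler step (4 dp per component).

ω' = (-0.9290, 0.6296, -1.2504)

precession coupling ω×(Iω) = (-0.0065, 0.0104, 0.0080)
α = I⁻¹(τ − ω×Iω) = (-3.2250, 3.2400, 1.2400)
new body rate ω' = (-0.9290, 0.6296, -1.2504)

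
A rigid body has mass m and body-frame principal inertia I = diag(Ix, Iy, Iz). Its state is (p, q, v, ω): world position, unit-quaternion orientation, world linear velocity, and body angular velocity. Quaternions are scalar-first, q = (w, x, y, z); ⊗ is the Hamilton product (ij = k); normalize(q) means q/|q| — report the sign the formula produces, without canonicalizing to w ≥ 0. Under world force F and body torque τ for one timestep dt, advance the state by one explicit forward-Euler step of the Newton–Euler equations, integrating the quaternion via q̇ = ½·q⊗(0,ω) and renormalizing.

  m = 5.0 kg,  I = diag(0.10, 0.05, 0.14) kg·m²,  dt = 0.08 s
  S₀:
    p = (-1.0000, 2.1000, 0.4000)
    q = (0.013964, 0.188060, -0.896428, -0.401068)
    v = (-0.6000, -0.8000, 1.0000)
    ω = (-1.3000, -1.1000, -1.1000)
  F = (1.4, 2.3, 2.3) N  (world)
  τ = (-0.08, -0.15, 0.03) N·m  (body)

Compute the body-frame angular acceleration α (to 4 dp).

gyro term ω×Iω = (0.1089, -0.0572, -0.0715)
α = I⁻¹(τ − ω×Iω) = (-1.8890, -1.8560, 0.7250)

α = (-1.8890, -1.8560, 0.7250)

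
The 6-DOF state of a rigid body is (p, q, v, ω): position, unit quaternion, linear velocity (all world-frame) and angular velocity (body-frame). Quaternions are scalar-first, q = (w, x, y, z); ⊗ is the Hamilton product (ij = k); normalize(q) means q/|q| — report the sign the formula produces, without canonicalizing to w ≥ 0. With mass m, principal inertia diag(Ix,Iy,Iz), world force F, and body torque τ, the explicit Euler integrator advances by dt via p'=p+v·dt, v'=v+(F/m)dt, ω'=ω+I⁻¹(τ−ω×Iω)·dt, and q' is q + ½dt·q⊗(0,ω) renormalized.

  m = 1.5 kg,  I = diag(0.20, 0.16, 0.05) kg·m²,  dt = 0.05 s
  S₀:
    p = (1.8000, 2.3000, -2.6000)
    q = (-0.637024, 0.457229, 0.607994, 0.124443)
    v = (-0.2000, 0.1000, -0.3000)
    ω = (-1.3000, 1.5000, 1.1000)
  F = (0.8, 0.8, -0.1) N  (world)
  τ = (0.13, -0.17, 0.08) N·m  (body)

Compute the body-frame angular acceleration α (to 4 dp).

gyro term ω×Iω = (-0.1815, -0.2145, 0.0780)
angular accel α = (1.5575, 0.2781, 0.0400)

α = (1.5575, 0.2781, 0.0400)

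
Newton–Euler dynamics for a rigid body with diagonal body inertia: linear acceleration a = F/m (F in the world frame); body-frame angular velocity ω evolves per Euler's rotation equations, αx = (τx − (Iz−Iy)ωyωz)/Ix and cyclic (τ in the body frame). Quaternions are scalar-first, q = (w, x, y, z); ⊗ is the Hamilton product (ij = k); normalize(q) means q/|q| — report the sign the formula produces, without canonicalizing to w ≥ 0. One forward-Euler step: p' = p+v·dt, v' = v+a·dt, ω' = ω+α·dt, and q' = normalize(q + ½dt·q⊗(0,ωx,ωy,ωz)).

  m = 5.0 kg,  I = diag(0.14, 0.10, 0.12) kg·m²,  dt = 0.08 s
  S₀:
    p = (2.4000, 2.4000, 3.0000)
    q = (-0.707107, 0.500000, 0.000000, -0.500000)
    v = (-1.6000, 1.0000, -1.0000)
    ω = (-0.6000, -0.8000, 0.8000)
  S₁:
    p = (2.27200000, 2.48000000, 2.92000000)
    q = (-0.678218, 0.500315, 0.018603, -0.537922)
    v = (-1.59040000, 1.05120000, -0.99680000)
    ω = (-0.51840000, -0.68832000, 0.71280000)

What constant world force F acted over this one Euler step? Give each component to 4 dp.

F = (0.6000, 3.2000, 0.2000)

Δv = v₁−v₀ = (0.00960000, 0.05120000, 0.00320000)
applied force F = (0.6000, 3.2000, 0.2000)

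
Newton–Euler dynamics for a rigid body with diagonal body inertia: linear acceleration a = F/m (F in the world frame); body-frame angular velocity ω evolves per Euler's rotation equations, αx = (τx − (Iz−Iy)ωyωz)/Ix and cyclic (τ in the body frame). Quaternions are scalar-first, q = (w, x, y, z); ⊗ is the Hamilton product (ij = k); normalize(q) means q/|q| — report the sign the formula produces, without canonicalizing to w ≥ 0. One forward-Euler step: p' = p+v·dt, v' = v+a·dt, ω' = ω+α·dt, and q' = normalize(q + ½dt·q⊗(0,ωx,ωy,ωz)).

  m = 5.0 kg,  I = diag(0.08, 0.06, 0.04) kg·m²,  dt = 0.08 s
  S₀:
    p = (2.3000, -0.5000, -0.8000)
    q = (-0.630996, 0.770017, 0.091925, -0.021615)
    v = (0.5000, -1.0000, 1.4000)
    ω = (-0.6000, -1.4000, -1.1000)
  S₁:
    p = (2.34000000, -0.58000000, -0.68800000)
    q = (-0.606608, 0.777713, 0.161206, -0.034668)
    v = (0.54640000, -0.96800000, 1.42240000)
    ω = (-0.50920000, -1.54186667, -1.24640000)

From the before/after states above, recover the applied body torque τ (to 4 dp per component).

τ = (0.0600, -0.0800, -0.0900)

ω₁ − ω₀ = (0.09080000, -0.14186667, -0.14640000)
gyro term ω₀×Iω₀ = (-0.0308, 0.0264, -0.0168)
applied torque τ = (0.0600, -0.0800, -0.0900)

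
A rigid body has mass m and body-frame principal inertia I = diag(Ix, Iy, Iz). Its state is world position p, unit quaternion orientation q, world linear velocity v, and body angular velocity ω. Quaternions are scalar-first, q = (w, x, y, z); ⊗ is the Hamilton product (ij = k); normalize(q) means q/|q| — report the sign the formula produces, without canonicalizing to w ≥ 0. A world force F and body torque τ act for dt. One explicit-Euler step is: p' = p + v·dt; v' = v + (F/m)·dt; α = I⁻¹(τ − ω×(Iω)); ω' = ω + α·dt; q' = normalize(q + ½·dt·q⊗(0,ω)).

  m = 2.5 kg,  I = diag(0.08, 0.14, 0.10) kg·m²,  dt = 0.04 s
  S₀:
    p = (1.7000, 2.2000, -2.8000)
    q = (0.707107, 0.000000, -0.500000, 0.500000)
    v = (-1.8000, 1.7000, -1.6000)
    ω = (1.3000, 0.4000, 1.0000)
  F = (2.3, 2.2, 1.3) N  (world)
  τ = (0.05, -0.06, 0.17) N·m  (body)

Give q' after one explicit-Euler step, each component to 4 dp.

q' = (0.7007, 0.0044, -0.4811, 0.5268)

q⊗(0,ω) = (-0.3000000, 0.2192391, 0.9328428, 1.3571070)
updated quaternion q' = (0.7007, 0.0044, -0.4811, 0.5268)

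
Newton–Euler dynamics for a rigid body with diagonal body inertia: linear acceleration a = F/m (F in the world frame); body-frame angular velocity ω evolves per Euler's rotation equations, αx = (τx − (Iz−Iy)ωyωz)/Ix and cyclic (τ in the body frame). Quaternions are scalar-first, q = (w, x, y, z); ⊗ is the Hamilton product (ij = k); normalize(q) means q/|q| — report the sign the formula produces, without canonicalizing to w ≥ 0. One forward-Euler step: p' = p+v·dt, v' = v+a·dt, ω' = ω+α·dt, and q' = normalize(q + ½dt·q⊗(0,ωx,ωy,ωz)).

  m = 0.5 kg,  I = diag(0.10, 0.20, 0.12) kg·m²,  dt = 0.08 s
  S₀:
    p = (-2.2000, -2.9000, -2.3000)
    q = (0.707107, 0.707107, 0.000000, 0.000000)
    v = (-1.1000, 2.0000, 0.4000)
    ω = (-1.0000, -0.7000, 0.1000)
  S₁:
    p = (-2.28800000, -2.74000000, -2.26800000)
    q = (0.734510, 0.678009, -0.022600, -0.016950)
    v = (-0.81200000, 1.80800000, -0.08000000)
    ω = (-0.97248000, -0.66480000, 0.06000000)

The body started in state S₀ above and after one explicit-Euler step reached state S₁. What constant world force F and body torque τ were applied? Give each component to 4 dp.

Δω = ω₁−ω₀ = (0.02752000, 0.03520000, -0.04000000)
ω₀×(Iω₀) = (0.0056, 0.0020, 0.0700)
applied torque τ = (0.0400, 0.0900, 0.0100)
velocity change Δv = (0.28800000, -0.19200000, -0.48000000)
m·(v₁−v₀)/dt = (1.8000, -1.2000, -3.0000)

F = (1.8000, -1.2000, -3.0000)
τ = (0.0400, 0.0900, 0.0100)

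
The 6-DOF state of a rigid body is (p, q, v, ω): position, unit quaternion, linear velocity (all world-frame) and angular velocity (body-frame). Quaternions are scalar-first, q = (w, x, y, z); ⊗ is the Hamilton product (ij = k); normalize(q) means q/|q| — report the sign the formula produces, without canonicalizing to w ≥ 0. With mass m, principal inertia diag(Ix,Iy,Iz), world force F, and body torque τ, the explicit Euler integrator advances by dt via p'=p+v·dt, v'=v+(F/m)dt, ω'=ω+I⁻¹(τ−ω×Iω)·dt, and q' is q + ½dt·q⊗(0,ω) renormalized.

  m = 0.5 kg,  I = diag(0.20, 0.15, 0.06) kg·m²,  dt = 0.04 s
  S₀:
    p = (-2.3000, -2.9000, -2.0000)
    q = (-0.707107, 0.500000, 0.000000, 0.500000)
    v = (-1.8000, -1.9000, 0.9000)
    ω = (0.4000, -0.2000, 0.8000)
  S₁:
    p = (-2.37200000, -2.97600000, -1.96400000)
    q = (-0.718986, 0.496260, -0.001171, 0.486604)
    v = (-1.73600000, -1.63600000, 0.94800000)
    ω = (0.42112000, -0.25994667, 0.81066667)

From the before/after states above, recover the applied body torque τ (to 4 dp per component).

τ = (0.1200, -0.1800, 0.0200)

ω₁ − ω₀ = (0.02112000, -0.05994667, 0.01066667)
applied torque τ = (0.1200, -0.1800, 0.0200)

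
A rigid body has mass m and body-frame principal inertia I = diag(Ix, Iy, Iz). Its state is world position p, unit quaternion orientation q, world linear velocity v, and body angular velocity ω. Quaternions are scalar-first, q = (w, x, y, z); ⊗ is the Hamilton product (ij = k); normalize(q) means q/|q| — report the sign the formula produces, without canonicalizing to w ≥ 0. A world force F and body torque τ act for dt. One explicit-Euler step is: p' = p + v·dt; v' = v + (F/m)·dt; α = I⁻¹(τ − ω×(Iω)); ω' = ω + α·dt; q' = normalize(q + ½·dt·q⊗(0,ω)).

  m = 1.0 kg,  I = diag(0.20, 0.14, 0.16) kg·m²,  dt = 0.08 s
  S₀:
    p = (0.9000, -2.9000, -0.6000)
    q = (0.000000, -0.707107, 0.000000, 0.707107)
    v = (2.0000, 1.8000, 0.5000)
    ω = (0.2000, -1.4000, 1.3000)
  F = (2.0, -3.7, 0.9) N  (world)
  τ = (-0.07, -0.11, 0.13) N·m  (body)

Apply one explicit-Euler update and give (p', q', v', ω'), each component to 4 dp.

p' = (1.0600, -2.7560, -0.5600)
q' = (-0.0310, -0.6655, 0.0423, 0.7445)
v' = (2.1600, 1.5040, 0.5720)
ω' = (0.1866, -1.4688, 1.3566)

p' = p + v·dt = (1.0600, -2.7560, -0.5600)
new velocity v' = (2.1600, 1.5040, 0.5720)
α = I⁻¹(τ − ω×Iω) = (-0.1680, -0.8600, 0.7075)
new body rate ω' = (0.1866, -1.4688, 1.3566)
Hamilton product q⊗(0,ω) = (-0.7778177, 0.9899498, 1.0606605, 0.9899498)
q' = normalize(q + ½dt·q⊗(0,ω)) = (-0.0310, -0.6655, 0.0423, 0.7445)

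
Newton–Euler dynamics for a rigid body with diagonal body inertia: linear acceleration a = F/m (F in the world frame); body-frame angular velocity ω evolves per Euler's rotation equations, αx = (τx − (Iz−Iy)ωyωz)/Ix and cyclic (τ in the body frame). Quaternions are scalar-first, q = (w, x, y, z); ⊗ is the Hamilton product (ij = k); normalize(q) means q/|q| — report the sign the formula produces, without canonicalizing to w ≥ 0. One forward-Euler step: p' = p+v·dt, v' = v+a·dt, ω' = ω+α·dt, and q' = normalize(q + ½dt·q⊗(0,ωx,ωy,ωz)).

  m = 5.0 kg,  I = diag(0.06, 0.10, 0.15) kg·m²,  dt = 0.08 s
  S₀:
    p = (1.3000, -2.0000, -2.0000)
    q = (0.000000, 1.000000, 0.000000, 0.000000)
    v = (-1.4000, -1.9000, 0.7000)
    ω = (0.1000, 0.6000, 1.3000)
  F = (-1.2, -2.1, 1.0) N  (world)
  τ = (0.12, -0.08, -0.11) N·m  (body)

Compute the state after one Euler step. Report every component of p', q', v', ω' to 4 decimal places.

p' = (1.1880, -2.1520, -1.9440)
q' = (-0.0040, 0.9984, -0.0519, 0.0240)
v' = (-1.4192, -1.9336, 0.7160)
ω' = (0.2080, 0.5454, 1.2401)

ω×(Iω) gyroscopic = (0.0390, -0.0117, 0.0024)
(τ − ω×Iω)/I = (1.3500, -0.6830, -0.7493)
ω' = ω + α·dt = (0.2080, 0.5454, 1.2401)
q⊗(0,ω) = (-0.1000000, 0.0000000, -1.3000000, 0.6000000)
q' = normalize(q + ½dt·q⊗(0,ω)) = (-0.0040, 0.9984, -0.0519, 0.0240)
a = (-0.2400, -0.4200, 0.2000)
p + v·dt = (1.1880, -2.1520, -1.9440)
new velocity v' = (-1.4192, -1.9336, 0.7160)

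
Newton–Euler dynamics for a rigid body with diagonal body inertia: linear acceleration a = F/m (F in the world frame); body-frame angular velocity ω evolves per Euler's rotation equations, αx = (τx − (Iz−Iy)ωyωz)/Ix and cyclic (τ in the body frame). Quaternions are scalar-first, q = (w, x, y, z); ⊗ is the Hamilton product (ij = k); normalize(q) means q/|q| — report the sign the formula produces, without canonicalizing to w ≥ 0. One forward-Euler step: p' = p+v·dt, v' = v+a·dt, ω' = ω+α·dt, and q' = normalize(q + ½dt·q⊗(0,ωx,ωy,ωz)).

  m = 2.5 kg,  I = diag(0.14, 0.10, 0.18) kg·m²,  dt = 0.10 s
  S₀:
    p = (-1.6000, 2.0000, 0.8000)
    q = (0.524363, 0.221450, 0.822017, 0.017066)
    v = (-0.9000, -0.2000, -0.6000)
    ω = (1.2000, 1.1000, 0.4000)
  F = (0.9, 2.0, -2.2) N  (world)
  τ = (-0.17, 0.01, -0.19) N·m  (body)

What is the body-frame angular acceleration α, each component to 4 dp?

gyro term ω×Iω = (0.0352, -0.0192, -0.0528)
angular accel α = (-1.4657, 0.2920, -0.7622)

α = (-1.4657, 0.2920, -0.7622)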